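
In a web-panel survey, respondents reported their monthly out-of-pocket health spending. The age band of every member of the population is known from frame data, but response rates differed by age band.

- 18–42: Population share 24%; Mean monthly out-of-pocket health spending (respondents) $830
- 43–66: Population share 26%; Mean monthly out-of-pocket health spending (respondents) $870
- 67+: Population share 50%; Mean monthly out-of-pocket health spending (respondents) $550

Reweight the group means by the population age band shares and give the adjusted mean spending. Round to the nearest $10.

Each cell contributes population-share × respondent value:
  18–42: 0.24 × 830 = 199.2
  43–66: 0.26 × 870 = 226.2
  67+: 0.5 × 550 = 275
Post-stratified estimate = 700.4 → $700.

$700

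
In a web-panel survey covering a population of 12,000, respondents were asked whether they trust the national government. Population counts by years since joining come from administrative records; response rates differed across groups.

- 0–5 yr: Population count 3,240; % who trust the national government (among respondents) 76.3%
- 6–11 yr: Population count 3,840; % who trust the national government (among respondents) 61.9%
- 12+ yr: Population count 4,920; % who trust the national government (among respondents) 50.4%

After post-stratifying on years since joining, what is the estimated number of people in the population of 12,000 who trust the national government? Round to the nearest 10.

Apply each group's respondent rate to its population count:
  0–5 yr: 3,240 × 76.3% = 2472.12
  6–11 yr: 3,840 × 61.9% = 2376.96
  12+ yr: 4,920 × 50.4% = 2479.68
Estimated total = 7328.76 → 7,330.

7,330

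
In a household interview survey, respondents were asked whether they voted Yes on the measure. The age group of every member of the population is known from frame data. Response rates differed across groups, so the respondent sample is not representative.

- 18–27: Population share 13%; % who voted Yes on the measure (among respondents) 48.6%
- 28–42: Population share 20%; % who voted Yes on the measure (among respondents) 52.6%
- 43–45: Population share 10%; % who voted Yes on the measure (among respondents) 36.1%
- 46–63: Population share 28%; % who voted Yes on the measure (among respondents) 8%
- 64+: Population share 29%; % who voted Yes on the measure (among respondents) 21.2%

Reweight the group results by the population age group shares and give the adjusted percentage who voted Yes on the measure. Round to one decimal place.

28.8%

Reweight to the known age group distribution:
  18–27: 0.13 × 48.6 = 6.318
  28–42: 0.2 × 52.6 = 10.52
  43–45: 0.1 × 36.1 = 3.61
  46–63: 0.28 × 8 = 2.24
  64+: 0.29 × 21.2 = 6.148
Post-stratified estimate = 28.836 → 28.8%.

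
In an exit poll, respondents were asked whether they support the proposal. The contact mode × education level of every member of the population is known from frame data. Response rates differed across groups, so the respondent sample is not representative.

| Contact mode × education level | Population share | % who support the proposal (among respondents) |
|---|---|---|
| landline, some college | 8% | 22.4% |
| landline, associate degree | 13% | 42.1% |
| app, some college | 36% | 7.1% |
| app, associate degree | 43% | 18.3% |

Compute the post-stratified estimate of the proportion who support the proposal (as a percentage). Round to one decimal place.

17.7%

Weight each group's respondent value by its population share:
  landline, some college: 0.08 × 22.4 = 1.792
  landline, associate degree: 0.13 × 42.1 = 5.473
  app, some college: 0.36 × 7.1 = 2.556
  app, associate degree: 0.43 × 18.3 = 7.869
Post-stratified estimate = 17.69 → 17.7%.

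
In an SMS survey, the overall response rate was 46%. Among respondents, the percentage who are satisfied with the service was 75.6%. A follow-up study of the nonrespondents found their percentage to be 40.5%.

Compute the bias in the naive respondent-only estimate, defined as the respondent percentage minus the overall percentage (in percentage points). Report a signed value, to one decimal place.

Nonresponse fraction = 1 − 0.46 = 0.54.
Bias = (nonresponse fraction) × (respondent percentage − nonrespondent percentage)
     = 0.54 × (75.6 − 40.5) = 0.54 × 35.1 = 18.954.

+19.0 percentage points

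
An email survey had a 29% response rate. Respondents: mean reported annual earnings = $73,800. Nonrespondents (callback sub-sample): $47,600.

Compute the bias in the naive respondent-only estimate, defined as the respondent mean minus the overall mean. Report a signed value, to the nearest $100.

+$18,600

Nonresponse fraction = 1 − 0.29 = 0.71.
Bias = (nonresponse fraction) × (respondent mean − nonrespondent mean)
     = 0.71 × (73,800 − 47,600) = 0.71 × 26,200 = 18,602.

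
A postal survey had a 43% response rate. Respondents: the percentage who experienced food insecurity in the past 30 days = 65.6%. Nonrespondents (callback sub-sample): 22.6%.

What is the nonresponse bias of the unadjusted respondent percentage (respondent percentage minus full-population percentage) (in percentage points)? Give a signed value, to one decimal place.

Nonresponse fraction = 1 − 0.43 = 0.57.
Bias = (nonresponse fraction) × (respondent percentage − nonrespondent percentage)
     = 0.57 × (65.6 − 22.6) = 0.57 × 43 = 24.51.

+24.5 percentage points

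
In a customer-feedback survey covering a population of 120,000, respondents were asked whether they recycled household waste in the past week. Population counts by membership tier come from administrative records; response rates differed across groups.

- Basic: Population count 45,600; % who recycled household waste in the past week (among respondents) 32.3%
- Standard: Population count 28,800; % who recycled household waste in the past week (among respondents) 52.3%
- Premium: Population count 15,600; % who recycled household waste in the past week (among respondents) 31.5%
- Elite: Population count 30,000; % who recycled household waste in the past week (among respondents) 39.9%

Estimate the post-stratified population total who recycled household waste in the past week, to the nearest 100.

46,700

Estimated count per cell = population count × respondent percentage:
  Basic: 45,600 × 32.3% = 14728.8
  Standard: 28,800 × 52.3% = 15062.4
  Premium: 15,600 × 31.5% = 4914
  Elite: 30,000 × 39.9% = 11,970
Estimated total = 46675.2 → 46,700.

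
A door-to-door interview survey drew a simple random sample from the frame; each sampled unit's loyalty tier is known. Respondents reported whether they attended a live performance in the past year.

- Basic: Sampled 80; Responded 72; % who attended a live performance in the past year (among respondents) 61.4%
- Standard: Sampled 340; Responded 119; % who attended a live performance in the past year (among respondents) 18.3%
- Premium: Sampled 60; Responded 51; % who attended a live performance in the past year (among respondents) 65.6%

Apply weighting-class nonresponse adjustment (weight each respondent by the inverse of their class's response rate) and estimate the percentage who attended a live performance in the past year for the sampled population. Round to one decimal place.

31.4%

Response rates by class: Basic 72/80 = 90%, Standard 119/340 = 35%, Premium 51/60 = 85%.
With weight = n_sampled/n_responded per class, the weighted class total is n_sampled:
  Basic: 80 × 61.4 = 4912
  Standard: 340 × 18.3 = 6222
  Premium: 60 × 65.6 = 3936
Adjusted estimate = 15,070 / 480 = 31.3958 → 31.4%.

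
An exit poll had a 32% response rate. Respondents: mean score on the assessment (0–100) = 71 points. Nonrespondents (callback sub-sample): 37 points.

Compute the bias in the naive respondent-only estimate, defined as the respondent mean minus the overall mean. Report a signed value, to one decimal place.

Nonresponse fraction = 1 − 0.32 = 0.68.
Bias = (nonresponse fraction) × (respondent mean − nonrespondent mean)
     = 0.68 × (71 − 37) = 0.68 × 34 = 23.12.

+23.1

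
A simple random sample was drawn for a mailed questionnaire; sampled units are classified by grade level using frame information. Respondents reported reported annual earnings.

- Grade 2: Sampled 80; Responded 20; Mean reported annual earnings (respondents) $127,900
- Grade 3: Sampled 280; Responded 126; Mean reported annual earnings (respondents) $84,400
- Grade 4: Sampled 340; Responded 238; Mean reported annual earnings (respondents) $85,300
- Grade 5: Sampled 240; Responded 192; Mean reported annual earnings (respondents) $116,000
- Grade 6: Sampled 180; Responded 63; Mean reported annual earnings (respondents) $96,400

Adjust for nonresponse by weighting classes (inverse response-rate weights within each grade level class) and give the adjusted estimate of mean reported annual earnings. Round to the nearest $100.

$96,500

Response rates by class: Grade 2 20/80 = 25%, Grade 3 126/280 = 45%, Grade 4 238/340 = 70%, Grade 5 192/240 = 80%, Grade 6 63/180 = 35%.
Inverse-response-rate weighting restores each class to its sampled count, so class totals weight by n_sampled:
  Grade 2: 80 × 127,900 = 10,232,000
  Grade 3: 280 × 84,400 = 23,632,000
  Grade 4: 340 × 85,300 = 29,002,000
  Grade 5: 240 × 116,000 = 27,840,000
  Grade 6: 180 × 96,400 = 17,352,000
Adjusted estimate = 108,058,000 / 1,120 = 96480.4 → $96,500.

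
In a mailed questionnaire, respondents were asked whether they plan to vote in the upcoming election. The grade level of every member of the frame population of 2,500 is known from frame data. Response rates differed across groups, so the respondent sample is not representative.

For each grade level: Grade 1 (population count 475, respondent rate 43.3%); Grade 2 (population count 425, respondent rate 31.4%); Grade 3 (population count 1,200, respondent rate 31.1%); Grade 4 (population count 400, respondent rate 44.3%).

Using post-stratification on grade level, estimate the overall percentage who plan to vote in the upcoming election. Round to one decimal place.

Post-stratification weights by population share, not respondent share:
  Grade 1: (475/2,500) × 43.3 = 8.227
  Grade 2: (425/2,500) × 31.4 = 5.338
  Grade 3: (1,200/2,500) × 31.1 = 14.928
  Grade 4: (400/2,500) × 44.3 = 7.088
Post-stratified estimate = 35.581 → 35.6%.

35.6%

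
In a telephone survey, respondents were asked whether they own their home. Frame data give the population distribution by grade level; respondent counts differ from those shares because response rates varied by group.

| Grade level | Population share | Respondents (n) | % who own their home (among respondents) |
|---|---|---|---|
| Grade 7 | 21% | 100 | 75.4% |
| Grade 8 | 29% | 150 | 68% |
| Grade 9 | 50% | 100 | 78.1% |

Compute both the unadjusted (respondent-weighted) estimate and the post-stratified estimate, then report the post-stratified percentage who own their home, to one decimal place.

74.6%

Unadjusted (pooled respondent) estimate weights by respondent counts:
  (100/350)×75.4 + (150/350)×68 + (100/350)×78.1 = 73%
Reweighting by population grade level shares:
  0.21×75.4 + 0.29×68 + 0.5×78.1 = 74.604%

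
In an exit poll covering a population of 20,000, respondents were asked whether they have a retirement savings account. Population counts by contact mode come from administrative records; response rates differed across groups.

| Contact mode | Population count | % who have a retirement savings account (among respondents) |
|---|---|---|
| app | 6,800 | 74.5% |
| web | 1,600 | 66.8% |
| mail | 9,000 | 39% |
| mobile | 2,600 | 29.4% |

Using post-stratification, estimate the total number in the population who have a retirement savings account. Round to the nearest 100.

10,400

Each cell contributes its population count × the respondent rate:
  app: 6,800 × 74.5% = 5066
  web: 1,600 × 66.8% = 1068.8
  mail: 9,000 × 39% = 3510
  mobile: 2,600 × 29.4% = 764.4
Estimated total = 10409.2 → 10,400.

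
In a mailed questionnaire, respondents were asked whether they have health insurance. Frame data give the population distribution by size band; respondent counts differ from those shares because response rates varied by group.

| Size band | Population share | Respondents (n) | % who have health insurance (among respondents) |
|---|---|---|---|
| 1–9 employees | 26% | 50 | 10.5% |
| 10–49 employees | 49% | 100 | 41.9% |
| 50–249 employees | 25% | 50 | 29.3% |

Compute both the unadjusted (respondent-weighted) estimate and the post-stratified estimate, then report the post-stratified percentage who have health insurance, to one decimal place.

Unadjusted (pooled respondent) estimate weights by respondent counts:
  (50/200)×10.5 + (100/200)×41.9 + (50/200)×29.3 = 30.9%
Post-stratified estimate weights by population shares:
  0.26×10.5 + 0.49×41.9 + 0.25×29.3 = 30.586%

30.6%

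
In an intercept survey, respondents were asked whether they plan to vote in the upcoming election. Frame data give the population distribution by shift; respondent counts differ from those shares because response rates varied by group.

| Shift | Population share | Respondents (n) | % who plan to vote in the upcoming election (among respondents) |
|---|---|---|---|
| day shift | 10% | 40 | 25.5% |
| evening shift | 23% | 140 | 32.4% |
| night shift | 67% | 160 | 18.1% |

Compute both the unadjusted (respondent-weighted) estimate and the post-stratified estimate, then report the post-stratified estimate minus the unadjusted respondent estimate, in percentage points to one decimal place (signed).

Unadjusted (pooled respondent) estimate weights by respondent counts:
  (40/340)×25.5 + (140/340)×32.4 + (160/340)×18.1 = 24.8588%
Post-stratifying to population shares instead:
  0.1×25.5 + 0.23×32.4 + 0.67×18.1 = 22.129%
Difference = 22.129 − 24.8588 = -2.7298 pp.

-2.7 percentage points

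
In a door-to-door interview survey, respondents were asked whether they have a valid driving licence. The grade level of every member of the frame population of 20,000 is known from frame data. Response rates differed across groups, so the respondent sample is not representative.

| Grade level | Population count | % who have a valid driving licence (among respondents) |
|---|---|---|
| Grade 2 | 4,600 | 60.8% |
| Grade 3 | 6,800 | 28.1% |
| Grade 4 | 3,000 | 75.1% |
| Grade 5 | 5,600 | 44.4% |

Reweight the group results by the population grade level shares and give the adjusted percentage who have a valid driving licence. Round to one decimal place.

Post-stratification weights by population share, not respondent share:
  Grade 2: (4,600/20,000) × 60.8 = 13.984
  Grade 3: (6,800/20,000) × 28.1 = 9.554
  Grade 4: (3,000/20,000) × 75.1 = 11.265
  Grade 5: (5,600/20,000) × 44.4 = 12.432
Post-stratified estimate = 47.235 → 47.2%.

47.2%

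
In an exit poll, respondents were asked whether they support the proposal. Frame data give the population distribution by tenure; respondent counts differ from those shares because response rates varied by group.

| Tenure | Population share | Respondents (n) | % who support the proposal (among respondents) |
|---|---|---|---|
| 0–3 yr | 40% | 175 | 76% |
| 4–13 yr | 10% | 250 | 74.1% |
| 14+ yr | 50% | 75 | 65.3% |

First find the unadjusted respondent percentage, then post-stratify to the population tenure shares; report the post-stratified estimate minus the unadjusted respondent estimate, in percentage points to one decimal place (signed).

-3.0 percentage points

Without adjustment, the pooled respondent share is:
  (175/500)×76 + (250/500)×74.1 + (75/500)×65.3 = 73.445%
Reweighting by population tenure shares:
  0.4×76 + 0.1×74.1 + 0.5×65.3 = 70.46%
Difference = 70.46 − 73.445 = -2.985 pp.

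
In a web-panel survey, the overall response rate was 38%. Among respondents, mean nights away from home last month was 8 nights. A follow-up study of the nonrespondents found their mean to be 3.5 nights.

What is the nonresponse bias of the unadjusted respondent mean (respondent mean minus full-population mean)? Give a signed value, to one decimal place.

Nonresponse fraction = 1 − 0.38 = 0.62.
Bias = (nonresponse fraction) × (respondent mean − nonrespondent mean)
     = 0.62 × (8 − 3.5) = 0.62 × 4.5 = 2.79.

+2.8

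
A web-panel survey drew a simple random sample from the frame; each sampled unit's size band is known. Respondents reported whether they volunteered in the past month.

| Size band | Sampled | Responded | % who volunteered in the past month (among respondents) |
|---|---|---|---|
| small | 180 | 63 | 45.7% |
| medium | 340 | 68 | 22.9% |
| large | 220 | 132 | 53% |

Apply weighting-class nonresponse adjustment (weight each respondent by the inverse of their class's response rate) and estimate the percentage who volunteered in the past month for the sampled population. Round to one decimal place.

Class response rates: small 63/180 = 35%, medium 68/340 = 20%, large 132/220 = 60%.
Inverse-response-rate weighting restores each class to its sampled count, so class totals weight by n_sampled:
  small: 180 × 45.7 = 8226
  medium: 340 × 22.9 = 7786
  large: 220 × 53 = 11,660
Adjusted estimate = 27,672 / 740 = 37.3946 → 37.4%.

37.4%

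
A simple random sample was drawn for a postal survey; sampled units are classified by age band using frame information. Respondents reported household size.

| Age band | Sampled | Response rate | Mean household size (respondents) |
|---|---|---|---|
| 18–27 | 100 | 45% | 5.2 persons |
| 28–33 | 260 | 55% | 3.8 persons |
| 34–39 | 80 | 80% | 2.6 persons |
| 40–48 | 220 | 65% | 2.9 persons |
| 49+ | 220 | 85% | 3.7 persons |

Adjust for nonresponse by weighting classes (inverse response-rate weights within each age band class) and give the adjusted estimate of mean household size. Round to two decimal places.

3.60

With weight = n_sampled/n_responded per class, the weighted class total is n_sampled:
  18–27: 100 × 5.2 = 520
  28–33: 260 × 3.8 = 988
  34–39: 80 × 2.6 = 208
  40–48: 220 × 2.9 = 638
  49+: 220 × 3.7 = 814
Adjusted estimate = 3168 / 880 = 3.6 → 3.60.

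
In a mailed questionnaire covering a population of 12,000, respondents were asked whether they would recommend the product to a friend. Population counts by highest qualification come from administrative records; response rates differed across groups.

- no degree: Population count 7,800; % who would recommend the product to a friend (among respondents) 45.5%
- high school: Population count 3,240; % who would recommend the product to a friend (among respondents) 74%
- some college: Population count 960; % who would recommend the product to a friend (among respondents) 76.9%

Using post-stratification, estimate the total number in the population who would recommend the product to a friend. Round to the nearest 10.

6,680

Each cell contributes its population count × the respondent rate:
  no degree: 7,800 × 45.5% = 3549
  high school: 3,240 × 74% = 2397.6
  some college: 960 × 76.9% = 738.24
Estimated total = 6684.84 → 6,680.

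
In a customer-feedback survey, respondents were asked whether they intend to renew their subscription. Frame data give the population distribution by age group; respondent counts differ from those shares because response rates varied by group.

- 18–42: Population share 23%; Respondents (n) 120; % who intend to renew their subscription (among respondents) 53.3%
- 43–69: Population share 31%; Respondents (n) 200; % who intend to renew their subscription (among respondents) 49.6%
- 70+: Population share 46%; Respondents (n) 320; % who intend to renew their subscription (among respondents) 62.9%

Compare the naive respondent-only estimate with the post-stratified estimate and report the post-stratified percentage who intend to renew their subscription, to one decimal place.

56.6%

Naive respondent-only estimate (weights = respondent counts):
  (120/640)×53.3 + (200/640)×49.6 + (320/640)×62.9 = 56.9438%
Post-stratified estimate weights by population shares:
  0.23×53.3 + 0.31×49.6 + 0.46×62.9 = 56.569%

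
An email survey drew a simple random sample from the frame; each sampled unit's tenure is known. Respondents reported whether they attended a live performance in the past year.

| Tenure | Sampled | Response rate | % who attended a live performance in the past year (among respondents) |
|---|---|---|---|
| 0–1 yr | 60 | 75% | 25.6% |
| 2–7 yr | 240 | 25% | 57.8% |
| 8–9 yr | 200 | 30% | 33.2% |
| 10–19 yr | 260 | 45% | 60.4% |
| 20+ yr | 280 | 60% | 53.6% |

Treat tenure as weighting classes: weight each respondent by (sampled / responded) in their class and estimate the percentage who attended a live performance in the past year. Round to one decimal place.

50.7%

Inverse-response-rate weighting restores each class to its sampled count, so class totals weight by n_sampled:
  0–1 yr: 60 × 25.6 = 1536
  2–7 yr: 240 × 57.8 = 13,872
  8–9 yr: 200 × 33.2 = 6640
  10–19 yr: 260 × 60.4 = 15,704
  20+ yr: 280 × 53.6 = 15,008
Adjusted estimate = 52,760 / 1,040 = 50.7308 → 50.7%.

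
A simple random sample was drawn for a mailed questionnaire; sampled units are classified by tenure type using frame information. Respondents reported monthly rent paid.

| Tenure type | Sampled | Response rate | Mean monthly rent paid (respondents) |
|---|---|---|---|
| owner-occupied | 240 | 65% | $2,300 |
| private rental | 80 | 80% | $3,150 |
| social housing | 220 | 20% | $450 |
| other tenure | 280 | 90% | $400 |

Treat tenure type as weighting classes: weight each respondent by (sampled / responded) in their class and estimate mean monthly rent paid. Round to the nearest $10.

$1,240

Inverse-response-rate weighting restores each class to its sampled count, so class totals weight by n_sampled:
  owner-occupied: 240 × 2300 = 552,000
  private rental: 80 × 3150 = 252,000
  social housing: 220 × 450 = 99,000
  other tenure: 280 × 400 = 112,000
Adjusted estimate = 1,015,000 / 820 = 1237.8 → $1,240.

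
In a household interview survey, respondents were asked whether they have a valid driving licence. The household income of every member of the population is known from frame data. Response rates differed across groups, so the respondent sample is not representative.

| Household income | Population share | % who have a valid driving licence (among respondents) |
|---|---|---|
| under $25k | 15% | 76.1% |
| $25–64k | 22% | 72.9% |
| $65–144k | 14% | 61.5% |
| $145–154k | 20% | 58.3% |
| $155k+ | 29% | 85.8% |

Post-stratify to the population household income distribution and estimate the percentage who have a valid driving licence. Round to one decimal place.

Weight each group's respondent value by its population share:
  under $25k: 0.15 × 76.1 = 11.415
  $25–64k: 0.22 × 72.9 = 16.038
  $65–144k: 0.14 × 61.5 = 8.61
  $145–154k: 0.2 × 58.3 = 11.66
  $155k+: 0.29 × 85.8 = 24.882
Post-stratified estimate = 72.605 → 72.6%.

72.6%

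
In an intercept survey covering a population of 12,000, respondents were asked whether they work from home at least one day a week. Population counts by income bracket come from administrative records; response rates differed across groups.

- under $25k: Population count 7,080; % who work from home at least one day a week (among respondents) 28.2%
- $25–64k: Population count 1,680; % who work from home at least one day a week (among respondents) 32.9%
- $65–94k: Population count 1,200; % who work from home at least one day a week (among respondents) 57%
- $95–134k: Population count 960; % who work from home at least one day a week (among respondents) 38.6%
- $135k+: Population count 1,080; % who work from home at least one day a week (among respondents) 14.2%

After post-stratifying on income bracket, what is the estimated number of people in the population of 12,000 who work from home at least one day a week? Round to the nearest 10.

3,760

Apply each group's respondent rate to its population count:
  under $25k: 7,080 × 28.2% = 1996.56
  $25–64k: 1,680 × 32.9% = 552.72
  $65–94k: 1,200 × 57% = 684
  $95–134k: 960 × 38.6% = 370.56
  $135k+: 1,080 × 14.2% = 153.36
Estimated total = 3757.2 → 3,760.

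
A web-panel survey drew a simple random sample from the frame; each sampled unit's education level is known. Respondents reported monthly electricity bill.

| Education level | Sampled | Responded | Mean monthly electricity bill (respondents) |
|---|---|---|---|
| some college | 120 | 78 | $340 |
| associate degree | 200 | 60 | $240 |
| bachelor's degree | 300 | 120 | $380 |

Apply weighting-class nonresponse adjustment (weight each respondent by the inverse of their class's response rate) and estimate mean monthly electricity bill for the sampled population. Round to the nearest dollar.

$327

Response rates by class: some college 78/120 = 65%, associate degree 60/200 = 30%, bachelor's degree 120/300 = 40%.
Inverse-response-rate weighting restores each class to its sampled count, so class totals weight by n_sampled:
  some college: 120 × 340 = 40,800
  associate degree: 200 × 240 = 48,000
  bachelor's degree: 300 × 380 = 114,000
Adjusted estimate = 202,800 / 620 = 327.097 → $327.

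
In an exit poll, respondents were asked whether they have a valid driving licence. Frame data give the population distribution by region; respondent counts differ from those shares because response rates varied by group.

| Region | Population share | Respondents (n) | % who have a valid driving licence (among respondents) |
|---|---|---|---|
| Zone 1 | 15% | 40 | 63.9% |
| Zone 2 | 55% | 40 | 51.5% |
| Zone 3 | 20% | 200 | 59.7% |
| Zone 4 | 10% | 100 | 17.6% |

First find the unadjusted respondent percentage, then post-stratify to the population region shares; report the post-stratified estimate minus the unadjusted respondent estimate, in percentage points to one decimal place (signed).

Naive respondent-only estimate (weights = respondent counts):
  (40/380)×63.9 + (40/380)×51.5 + (200/380)×59.7 + (100/380)×17.6 = 48.2%
Post-stratifying to population shares instead:
  0.15×63.9 + 0.55×51.5 + 0.2×59.7 + 0.1×17.6 = 51.61%
Difference = 51.61 − 48.2 = 3.41 pp.

+3.4 percentage points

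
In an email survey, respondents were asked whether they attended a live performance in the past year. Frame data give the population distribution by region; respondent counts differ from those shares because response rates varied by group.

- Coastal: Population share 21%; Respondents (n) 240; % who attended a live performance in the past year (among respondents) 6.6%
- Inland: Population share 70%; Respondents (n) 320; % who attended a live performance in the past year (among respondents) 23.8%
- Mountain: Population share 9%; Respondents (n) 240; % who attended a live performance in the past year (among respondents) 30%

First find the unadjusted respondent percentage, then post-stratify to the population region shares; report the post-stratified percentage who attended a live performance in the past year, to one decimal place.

Without adjustment, the pooled respondent share is:
  (240/800)×6.6 + (320/800)×23.8 + (240/800)×30 = 20.5%
Post-stratified estimate weights by population shares:
  0.21×6.6 + 0.7×23.8 + 0.09×30 = 20.746%

20.7%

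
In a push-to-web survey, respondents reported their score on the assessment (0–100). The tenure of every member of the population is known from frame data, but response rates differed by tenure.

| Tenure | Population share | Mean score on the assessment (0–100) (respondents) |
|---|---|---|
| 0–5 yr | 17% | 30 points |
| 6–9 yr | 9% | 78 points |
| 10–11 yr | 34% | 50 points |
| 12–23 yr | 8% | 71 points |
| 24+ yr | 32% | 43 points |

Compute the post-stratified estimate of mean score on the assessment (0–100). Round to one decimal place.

Reweight to the known tenure distribution:
  0–5 yr: 0.17 × 30 = 5.1
  6–9 yr: 0.09 × 78 = 7.02
  10–11 yr: 0.34 × 50 = 17
  12–23 yr: 0.08 × 71 = 5.68
  24+ yr: 0.32 × 43 = 13.76
Post-stratified estimate = 48.56 → 48.6.

48.6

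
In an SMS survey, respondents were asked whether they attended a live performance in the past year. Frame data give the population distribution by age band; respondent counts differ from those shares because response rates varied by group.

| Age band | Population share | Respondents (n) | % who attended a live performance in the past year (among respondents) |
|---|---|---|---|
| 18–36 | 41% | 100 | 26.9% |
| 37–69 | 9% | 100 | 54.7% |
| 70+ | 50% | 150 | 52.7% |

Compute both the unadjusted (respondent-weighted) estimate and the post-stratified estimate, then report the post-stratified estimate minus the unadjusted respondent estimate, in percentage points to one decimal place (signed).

Without adjustment, the pooled respondent share is:
  (100/350)×26.9 + (100/350)×54.7 + (150/350)×52.7 = 45.9%
Post-stratified estimate weights by population shares:
  0.41×26.9 + 0.09×54.7 + 0.5×52.7 = 42.302%
Difference = 42.302 − 45.9 = -3.598 pp.

-3.6 percentage points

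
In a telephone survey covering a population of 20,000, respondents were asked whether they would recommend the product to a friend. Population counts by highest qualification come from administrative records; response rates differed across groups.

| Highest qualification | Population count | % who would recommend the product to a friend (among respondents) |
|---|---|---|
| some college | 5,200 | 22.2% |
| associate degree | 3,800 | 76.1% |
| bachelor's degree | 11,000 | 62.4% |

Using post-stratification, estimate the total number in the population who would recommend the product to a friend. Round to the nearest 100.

Estimated count per cell = population count × respondent percentage:
  some college: 5,200 × 22.2% = 1154.4
  associate degree: 3,800 × 76.1% = 2891.8
  bachelor's degree: 11,000 × 62.4% = 6864
Estimated total = 10910.2 → 10,900.

10,900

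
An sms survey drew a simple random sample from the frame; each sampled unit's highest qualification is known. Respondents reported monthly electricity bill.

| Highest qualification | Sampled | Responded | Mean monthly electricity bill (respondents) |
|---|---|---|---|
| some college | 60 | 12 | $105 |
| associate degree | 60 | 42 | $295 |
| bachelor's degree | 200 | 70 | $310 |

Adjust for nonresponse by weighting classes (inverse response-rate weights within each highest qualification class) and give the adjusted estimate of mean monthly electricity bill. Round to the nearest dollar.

Response rates by class: some college 12/60 = 20%, associate degree 42/60 = 70%, bachelor's degree 70/200 = 35%.
With weight = n_sampled/n_responded per class, the weighted class total is n_sampled:
  some college: 60 × 105 = 6300
  associate degree: 60 × 295 = 17,700
  bachelor's degree: 200 × 310 = 62,000
Adjusted estimate = 86,000 / 320 = 268.75 → $269.

$269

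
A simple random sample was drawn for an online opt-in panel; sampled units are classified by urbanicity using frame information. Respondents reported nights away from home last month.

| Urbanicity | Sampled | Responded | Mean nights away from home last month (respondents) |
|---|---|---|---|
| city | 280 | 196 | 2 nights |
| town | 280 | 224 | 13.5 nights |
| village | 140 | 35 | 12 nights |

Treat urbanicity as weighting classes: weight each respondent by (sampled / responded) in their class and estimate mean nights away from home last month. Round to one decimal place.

8.6

Response rates by class: city 196/280 = 70%, town 224/280 = 80%, village 35/140 = 25%.
Weighting each respondent by the inverse class response rate inflates each class back to its sampled size, so the class weight is n_sampled:
  city: 280 × 2 = 560
  town: 280 × 13.5 = 3780
  village: 140 × 12 = 1680
Adjusted estimate = 6020 / 700 = 8.6 → 8.6.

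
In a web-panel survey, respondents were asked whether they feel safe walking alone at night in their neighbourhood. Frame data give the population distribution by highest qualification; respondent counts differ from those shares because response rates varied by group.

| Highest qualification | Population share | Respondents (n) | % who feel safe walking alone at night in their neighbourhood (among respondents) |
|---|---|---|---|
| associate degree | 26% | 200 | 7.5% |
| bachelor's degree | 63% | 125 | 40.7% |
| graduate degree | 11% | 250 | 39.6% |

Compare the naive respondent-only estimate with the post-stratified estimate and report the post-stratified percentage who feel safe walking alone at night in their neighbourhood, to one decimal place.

31.9%

Without adjustment, the pooled respondent share is:
  (200/575)×7.5 + (125/575)×40.7 + (250/575)×39.6 = 28.6739%
Reweighting by population highest qualification shares:
  0.26×7.5 + 0.63×40.7 + 0.11×39.6 = 31.947%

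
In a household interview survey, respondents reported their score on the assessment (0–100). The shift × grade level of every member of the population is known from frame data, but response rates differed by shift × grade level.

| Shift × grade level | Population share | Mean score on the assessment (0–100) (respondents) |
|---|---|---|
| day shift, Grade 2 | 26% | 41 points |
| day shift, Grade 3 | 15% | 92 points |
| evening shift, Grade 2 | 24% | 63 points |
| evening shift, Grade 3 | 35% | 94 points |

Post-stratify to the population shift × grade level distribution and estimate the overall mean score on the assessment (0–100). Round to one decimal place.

72.5

Post-stratification weights by population share, not respondent share:
  day shift, Grade 2: 0.26 × 41 = 10.66
  day shift, Grade 3: 0.15 × 92 = 13.8
  evening shift, Grade 2: 0.24 × 63 = 15.12
  evening shift, Grade 3: 0.35 × 94 = 32.9
Post-stratified estimate = 72.48 → 72.5.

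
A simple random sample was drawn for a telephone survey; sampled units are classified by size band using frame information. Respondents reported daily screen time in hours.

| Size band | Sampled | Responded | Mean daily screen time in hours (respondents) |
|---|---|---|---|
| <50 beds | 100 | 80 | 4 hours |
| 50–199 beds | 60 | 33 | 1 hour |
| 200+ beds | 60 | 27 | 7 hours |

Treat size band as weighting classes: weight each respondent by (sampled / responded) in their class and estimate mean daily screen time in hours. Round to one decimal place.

Class response rates: <50 beds 80/100 = 80%, 50–199 beds 33/60 = 55%, 200+ beds 27/60 = 45%.
With weight = n_sampled/n_responded per class, the weighted class total is n_sampled:
  <50 beds: 100 × 4 = 400
  50–199 beds: 60 × 1 = 60
  200+ beds: 60 × 7 = 420
Adjusted estimate = 880 / 220 = 4 → 4.0.

4.0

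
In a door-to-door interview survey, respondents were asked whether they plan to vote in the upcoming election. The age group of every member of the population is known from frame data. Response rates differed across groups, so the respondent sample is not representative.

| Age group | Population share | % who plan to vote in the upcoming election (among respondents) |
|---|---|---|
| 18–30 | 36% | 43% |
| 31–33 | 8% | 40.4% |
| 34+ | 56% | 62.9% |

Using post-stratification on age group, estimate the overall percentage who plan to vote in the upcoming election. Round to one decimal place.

Weight each group's respondent value by its population share:
  18–30: 0.36 × 43 = 15.48
  31–33: 0.08 × 40.4 = 3.232
  34+: 0.56 × 62.9 = 35.224
Post-stratified estimate = 53.936 → 53.9%.

53.9%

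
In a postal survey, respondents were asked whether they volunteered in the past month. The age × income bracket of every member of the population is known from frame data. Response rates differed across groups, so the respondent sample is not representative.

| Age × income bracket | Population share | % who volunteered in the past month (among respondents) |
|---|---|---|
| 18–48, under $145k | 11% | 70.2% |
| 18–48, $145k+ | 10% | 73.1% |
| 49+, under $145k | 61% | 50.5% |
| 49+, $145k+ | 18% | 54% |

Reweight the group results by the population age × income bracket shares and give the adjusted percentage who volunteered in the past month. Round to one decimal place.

55.6%

Post-stratification weights by population share, not respondent share:
  18–48, under $145k: 0.11 × 70.2 = 7.722
  18–48, $145k+: 0.1 × 73.1 = 7.31
  49+, under $145k: 0.61 × 50.5 = 30.805
  49+, $145k+: 0.18 × 54 = 9.72
Post-stratified estimate = 55.557 → 55.6%.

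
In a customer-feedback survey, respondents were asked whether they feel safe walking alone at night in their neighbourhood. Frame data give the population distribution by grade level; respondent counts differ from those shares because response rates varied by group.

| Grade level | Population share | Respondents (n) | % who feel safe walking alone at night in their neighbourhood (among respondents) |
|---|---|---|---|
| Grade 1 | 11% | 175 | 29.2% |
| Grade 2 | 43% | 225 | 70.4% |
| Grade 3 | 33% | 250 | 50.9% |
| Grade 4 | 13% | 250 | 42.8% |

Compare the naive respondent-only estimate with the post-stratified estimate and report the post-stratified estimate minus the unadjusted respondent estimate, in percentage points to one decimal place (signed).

+6.5 percentage points

Unadjusted (pooled respondent) estimate weights by respondent counts:
  (175/900)×29.2 + (225/900)×70.4 + (250/900)×50.9 + (250/900)×42.8 = 49.3056%
Post-stratifying to population shares instead:
  0.11×29.2 + 0.43×70.4 + 0.33×50.9 + 0.13×42.8 = 55.845%
Difference = 55.845 − 49.3056 = 6.5394 pp.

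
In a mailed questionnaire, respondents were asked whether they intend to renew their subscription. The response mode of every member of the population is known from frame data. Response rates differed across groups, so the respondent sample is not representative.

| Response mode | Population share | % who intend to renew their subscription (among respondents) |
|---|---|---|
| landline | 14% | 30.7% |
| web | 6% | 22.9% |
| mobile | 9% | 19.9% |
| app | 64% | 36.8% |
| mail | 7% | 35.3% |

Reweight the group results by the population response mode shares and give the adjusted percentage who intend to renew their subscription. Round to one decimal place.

33.5%

Post-stratification weights by population share, not respondent share:
  landline: 0.14 × 30.7 = 4.298
  web: 0.06 × 22.9 = 1.374
  mobile: 0.09 × 19.9 = 1.791
  app: 0.64 × 36.8 = 23.552
  mail: 0.07 × 35.3 = 2.471
Post-stratified estimate = 33.486 → 33.5%.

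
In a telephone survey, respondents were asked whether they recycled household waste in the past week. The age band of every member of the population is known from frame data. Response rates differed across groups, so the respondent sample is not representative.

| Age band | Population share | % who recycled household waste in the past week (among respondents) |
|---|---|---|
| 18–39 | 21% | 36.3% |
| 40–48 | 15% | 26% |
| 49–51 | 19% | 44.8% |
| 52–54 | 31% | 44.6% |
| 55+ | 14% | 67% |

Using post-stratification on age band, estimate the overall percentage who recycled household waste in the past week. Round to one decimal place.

Each cell contributes population-share × respondent value:
  18–39: 0.21 × 36.3 = 7.623
  40–48: 0.15 × 26 = 3.9
  49–51: 0.19 × 44.8 = 8.512
  52–54: 0.31 × 44.6 = 13.826
  55+: 0.14 × 67 = 9.38
Post-stratified estimate = 43.241 → 43.2%.

43.2%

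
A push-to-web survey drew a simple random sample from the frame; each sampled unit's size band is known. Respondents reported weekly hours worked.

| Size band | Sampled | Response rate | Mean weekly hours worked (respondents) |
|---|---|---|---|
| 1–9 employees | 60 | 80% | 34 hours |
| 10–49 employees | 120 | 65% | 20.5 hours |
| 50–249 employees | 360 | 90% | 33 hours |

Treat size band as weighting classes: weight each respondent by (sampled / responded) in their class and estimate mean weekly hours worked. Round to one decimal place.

Each respondent's weight = sampled/responded in their class; summing within a class gives n_sampled, so:
  1–9 employees: 60 × 34 = 2040
  10–49 employees: 120 × 20.5 = 2460
  50–249 employees: 360 × 33 = 11,880
Adjusted estimate = 16,380 / 540 = 30.3333 → 30.3.

30.3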